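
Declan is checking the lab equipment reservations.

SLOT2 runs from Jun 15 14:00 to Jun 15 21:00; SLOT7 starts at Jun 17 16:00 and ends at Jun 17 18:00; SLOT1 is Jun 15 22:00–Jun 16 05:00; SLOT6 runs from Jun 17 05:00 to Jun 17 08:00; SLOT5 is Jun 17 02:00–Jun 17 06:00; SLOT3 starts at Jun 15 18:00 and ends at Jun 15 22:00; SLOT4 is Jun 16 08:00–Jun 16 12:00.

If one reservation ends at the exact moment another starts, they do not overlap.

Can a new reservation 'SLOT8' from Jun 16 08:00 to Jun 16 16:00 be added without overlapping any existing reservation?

No — it overlaps SLOT4

SLOT2: ends Jun 15 21:00 at or before SLOT8 starts Jun 16 08:00 → clear.
SLOT3: ends Jun 15 22:00 at or before SLOT8 starts Jun 16 08:00 → clear.
SLOT1: ends Jun 16 05:00 at or before SLOT8 starts Jun 16 08:00 → clear.
SLOT4: starts Jun 16 08:00 before SLOT8 ends Jun 16 16:00, and ends Jun 16 12:00 after SLOT8 starts Jun 16 08:00 → overlap.
SLOT5: starts Jun 17 02:00 at or after SLOT8 ends Jun 16 16:00 → clear.
SLOT6: starts Jun 17 05:00 at or after SLOT8 ends Jun 16 16:00 → clear.
SLOT7: starts Jun 17 16:00 at or after SLOT8 ends Jun 16 16:00 → clear.
SLOT8 overlaps SLOT4.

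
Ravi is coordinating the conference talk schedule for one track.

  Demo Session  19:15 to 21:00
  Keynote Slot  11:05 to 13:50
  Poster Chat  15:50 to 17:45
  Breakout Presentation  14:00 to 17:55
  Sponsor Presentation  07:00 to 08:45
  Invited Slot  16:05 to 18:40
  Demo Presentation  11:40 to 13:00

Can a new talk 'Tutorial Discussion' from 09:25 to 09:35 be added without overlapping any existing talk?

Yes — the slot is free

Sponsor Presentation: ends 08:45 at or before Tutorial Discussion starts 09:25 → clear.
Keynote Slot: starts 11:05 at or after Tutorial Discussion ends 09:35 → clear.
Demo Presentation: starts 11:40 at or after Tutorial Discussion ends 09:35 → clear.
Breakout Presentation: starts 14:00 at or after Tutorial Discussion ends 09:35 → clear.
Poster Chat: starts 15:50 at or after Tutorial Discussion ends 09:35 → clear.
Invited Slot: starts 16:05 at or after Tutorial Discussion ends 09:35 → clear.
Demo Session: starts 19:15 at or after Tutorial Discussion ends 09:35 → clear.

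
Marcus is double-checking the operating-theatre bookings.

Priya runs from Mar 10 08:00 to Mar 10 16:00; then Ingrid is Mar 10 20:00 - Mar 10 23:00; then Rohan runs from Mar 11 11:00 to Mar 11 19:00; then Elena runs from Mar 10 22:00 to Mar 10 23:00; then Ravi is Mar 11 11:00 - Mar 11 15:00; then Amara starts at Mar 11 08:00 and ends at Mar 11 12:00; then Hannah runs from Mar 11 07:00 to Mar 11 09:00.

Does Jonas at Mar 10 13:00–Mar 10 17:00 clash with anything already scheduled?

Yes — it overlaps Priya

Priya: starts Mar 10 08:00 before Jonas ends Mar 10 17:00, and ends Mar 10 16:00 after Jonas starts Mar 10 13:00 → overlap.
Ingrid: starts Mar 10 20:00 at or after Jonas ends Mar 10 17:00 → clear.
Elena: starts Mar 10 22:00 at or after Jonas ends Mar 10 17:00 → clear.
Hannah: starts Mar 11 07:00 at or after Jonas ends Mar 10 17:00 → clear.
Amara: starts Mar 11 08:00 at or after Jonas ends Mar 10 17:00 → clear.
Rohan: starts Mar 11 11:00 at or after Jonas ends Mar 10 17:00 → clear.
Ravi: starts Mar 11 11:00 at or after Jonas ends Mar 10 17:00 → clear.
Jonas overlaps Priya.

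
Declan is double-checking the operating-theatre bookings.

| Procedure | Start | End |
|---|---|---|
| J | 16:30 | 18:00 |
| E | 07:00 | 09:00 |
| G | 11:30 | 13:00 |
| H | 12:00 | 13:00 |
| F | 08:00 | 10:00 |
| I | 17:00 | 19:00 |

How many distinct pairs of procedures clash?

Sorted by start: E, F, G, H, J, I.
F starts before E ends → E and F overlap.
G starts after E ends, so nothing later overlaps E either.
G starts after F ends, so nothing later overlaps F either.
H starts before G ends → G and H overlap.
J starts after G ends, so nothing later overlaps G either.
J starts after H ends, so nothing later overlaps H either.
I starts before J ends → J and I overlap.
Overlapping pairs: E & F, G & H, I & J — 3 in total.

3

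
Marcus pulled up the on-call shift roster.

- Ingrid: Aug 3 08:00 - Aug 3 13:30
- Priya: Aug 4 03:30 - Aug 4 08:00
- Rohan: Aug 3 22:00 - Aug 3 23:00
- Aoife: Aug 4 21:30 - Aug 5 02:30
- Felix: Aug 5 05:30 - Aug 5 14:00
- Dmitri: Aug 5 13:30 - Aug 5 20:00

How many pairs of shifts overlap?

Sorted by start: Ingrid, Rohan, Priya, Aoife, Felix, Dmitri.
Rohan starts after Ingrid ends, so Ingrid has no further overlaps.
Priya starts after Rohan ends, so Rohan has no further overlaps.
Aoife starts after Priya ends, so Priya has no further overlaps.
Felix starts after Aoife ends, so Aoife has no further overlaps.
Dmitri starts before Felix ends → Felix and Dmitri overlap.
Overlapping pairs: Dmitri & Felix — 1 in total.

1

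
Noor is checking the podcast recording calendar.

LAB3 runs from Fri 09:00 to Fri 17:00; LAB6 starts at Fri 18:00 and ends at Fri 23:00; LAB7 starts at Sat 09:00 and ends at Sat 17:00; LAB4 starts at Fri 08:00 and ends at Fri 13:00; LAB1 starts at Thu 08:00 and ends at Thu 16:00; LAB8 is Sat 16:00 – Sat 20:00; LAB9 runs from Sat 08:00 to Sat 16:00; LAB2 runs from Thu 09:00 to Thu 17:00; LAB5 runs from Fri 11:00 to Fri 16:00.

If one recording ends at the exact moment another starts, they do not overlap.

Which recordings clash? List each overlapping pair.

Sorted by start: LAB1, LAB2, LAB4, LAB3, LAB5, LAB6, LAB9, LAB7, LAB8.
LAB2 starts before LAB1 ends → LAB1 and LAB2 overlap.
LAB4 starts after LAB1 ends, so LAB1 has no further overlaps.
LAB4 starts after LAB2 ends, so LAB2 has no further overlaps.
LAB3 starts before LAB4 ends → LAB4 and LAB3 overlap.
LAB5 starts before LAB4 ends → LAB4 and LAB5 overlap.
LAB6 starts after LAB4 ends, so LAB4 has no further overlaps.
LAB5 starts before LAB3 ends → LAB3 and LAB5 overlap.
LAB6 starts after LAB3 ends, so LAB3 has no further overlaps.
LAB6 starts after LAB5 ends, so LAB5 has no further overlaps.
LAB9 starts after LAB6 ends, so LAB6 has no further overlaps.
LAB7 starts before LAB9 ends → LAB9 and LAB7 overlap.
LAB8 starts exactly when LAB9 ends (back-to-back, no overlap).
LAB8 starts before LAB7 ends → LAB7 and LAB8 overlap.

LAB1 & LAB2, LAB3 & LAB4, LAB3 & LAB5, LAB4 & LAB5, LAB7 & LAB8, LAB7 & LAB9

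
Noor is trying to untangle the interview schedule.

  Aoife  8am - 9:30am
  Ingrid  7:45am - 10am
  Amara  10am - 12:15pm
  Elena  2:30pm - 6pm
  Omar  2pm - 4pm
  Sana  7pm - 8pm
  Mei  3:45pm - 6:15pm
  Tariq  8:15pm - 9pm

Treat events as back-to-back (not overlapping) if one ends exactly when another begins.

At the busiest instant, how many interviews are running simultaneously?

3

Walk through starts and ends in time order (an end at T is processed before a start at T):
7:45am start Ingrid → 1
8am start Aoife → 2
9:30am end Aoife → 1
10am end Ingrid → 0
10am start Amara → 1
12:15pm end Amara → 0
2pm start Omar → 1
2:30pm start Elena → 2
3:45pm start Mei → 3
4pm end Omar → 2
6pm end Elena → 1
6:15pm end Mei → 0
7pm start Sana → 1
8pm end Sana → 0
8:15pm start Tariq → 1
9pm end Tariq → 0
Peak is 3, at 3:45pm (Elena, Mei, Omar).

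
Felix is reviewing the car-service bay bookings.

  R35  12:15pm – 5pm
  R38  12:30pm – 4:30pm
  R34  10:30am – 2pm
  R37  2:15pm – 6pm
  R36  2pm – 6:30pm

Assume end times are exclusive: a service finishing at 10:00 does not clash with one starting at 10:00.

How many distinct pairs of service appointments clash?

Check each pair: they overlap iff neither finishes before the other starts.
Sorted by start: R34, R35, R38, R36, R37.
R35 starts before R34 ends → R34 and R35 overlap.
R38 starts before R34 ends → R34 and R38 overlap.
R36 starts exactly when R34 ends (back-to-back, no overlap) — done with R34.
R38 starts before R35 ends → R35 and R38 overlap.
R36 starts before R35 ends → R35 and R36 overlap.
R37 starts before R35 ends → R35 and R37 overlap.
R36 starts before R38 ends → R38 and R36 overlap.
R37 starts before R38 ends → R38 and R37 overlap.
R37 starts before R36 ends → R36 and R37 overlap.
Overlapping pairs: R34 & R35, R34 & R38, R35 & R36, R35 & R37, R35 & R38, R36 & R37, R36 & R38, R37 & R38 — 8 in total.

8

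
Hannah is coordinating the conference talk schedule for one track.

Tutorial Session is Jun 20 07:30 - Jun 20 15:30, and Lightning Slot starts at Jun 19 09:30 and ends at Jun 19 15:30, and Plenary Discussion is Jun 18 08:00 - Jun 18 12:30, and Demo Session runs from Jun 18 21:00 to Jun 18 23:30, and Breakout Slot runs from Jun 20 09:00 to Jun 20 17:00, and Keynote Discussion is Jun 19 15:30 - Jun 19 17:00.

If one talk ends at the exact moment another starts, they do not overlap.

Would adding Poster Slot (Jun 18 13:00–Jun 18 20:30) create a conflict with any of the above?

No — it doesn't clash with anything

Plenary Discussion: ends Jun 18 12:30 at or before Poster Slot starts Jun 18 13:00 → clear.
Demo Session: starts Jun 18 21:00 at or after Poster Slot ends Jun 18 20:30 → clear.
Lightning Slot: starts Jun 19 09:30 at or after Poster Slot ends Jun 18 20:30 → clear.
Keynote Discussion: starts Jun 19 15:30 at or after Poster Slot ends Jun 18 20:30 → clear.
Tutorial Session: starts Jun 20 07:30 at or after Poster Slot ends Jun 18 20:30 → clear.
Breakout Slot: starts Jun 20 09:00 at or after Poster Slot ends Jun 18 20:30 → clear.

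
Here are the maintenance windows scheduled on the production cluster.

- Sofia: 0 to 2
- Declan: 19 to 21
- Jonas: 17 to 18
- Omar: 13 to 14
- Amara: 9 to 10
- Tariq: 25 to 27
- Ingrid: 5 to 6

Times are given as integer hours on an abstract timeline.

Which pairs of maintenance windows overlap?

Two intervals overlap when each starts before the other ends.
Sorted by start: Sofia, Ingrid, Amara, Omar, Jonas, Declan, Tariq.
Ingrid starts after Sofia ends, so Sofia has no further overlaps.
Amara starts after Ingrid ends, so Ingrid has no further overlaps.
Omar starts after Amara ends, so Amara has no further overlaps.
Jonas starts after Omar ends, so Omar has no further overlaps.
Declan starts after Jonas ends, so Jonas has no further overlaps.
Tariq starts after Declan ends.

none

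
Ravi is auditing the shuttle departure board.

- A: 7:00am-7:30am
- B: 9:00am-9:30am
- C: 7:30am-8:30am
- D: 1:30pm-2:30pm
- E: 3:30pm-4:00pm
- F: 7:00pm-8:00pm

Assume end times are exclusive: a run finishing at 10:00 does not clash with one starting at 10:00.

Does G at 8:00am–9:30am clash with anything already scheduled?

A: ends 7:30am at or before G starts 8:00am → clear.
C: starts 7:30am before G ends 9:30am, and ends 8:30am after G starts 8:00am → overlap.
B: starts 9:00am before G ends 9:30am, and ends 9:30am after G starts 8:00am → overlap.
D: starts 1:30pm at or after G ends 9:30am → clear.
E: starts 3:30pm at or after G ends 9:30am → clear.
F: starts 7:00pm at or after G ends 9:30am → clear.
G overlaps B, C.

Yes — it overlaps B, C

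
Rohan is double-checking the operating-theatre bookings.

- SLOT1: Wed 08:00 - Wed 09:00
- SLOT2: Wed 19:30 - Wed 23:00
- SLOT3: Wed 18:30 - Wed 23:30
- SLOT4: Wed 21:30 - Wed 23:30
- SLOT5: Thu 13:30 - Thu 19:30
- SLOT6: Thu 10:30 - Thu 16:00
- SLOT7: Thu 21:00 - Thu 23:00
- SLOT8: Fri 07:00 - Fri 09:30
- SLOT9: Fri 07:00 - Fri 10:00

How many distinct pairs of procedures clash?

5

Two intervals overlap when each starts before the other ends.
Sorted by start: SLOT1, SLOT3, SLOT2, SLOT4, SLOT6, SLOT5, SLOT7, SLOT8, SLOT9.
SLOT3 starts after SLOT1 ends; SLOT1 is clear from here.
SLOT2 starts before SLOT3 ends → SLOT3 and SLOT2 overlap.
SLOT4 starts before SLOT3 ends → SLOT3 and SLOT4 overlap.
SLOT6 starts after SLOT3 ends; SLOT3 is clear from here.
SLOT4 starts before SLOT2 ends → SLOT2 and SLOT4 overlap.
SLOT6 starts after SLOT2 ends; SLOT2 is clear from here.
SLOT6 starts after SLOT4 ends; SLOT4 is clear from here.
SLOT5 starts before SLOT6 ends → SLOT6 and SLOT5 overlap.
SLOT7 starts after SLOT6 ends; SLOT6 is clear from here.
SLOT7 starts after SLOT5 ends; SLOT5 is clear from here.
SLOT8 starts after SLOT7 ends; SLOT7 is clear from here.
SLOT9 starts before SLOT8 ends → SLOT8 and SLOT9 overlap.
Overlapping pairs: SLOT2 & SLOT3, SLOT2 & SLOT4, SLOT3 & SLOT4, SLOT5 & SLOT6, SLOT8 & SLOT9 — 5 in total.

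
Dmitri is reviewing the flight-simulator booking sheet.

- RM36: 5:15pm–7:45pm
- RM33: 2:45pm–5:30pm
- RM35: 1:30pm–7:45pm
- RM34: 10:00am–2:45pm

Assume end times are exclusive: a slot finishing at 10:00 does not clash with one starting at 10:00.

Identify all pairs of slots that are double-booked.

Sorted by start: RM34, RM35, RM33, RM36.
RM35 starts before RM34 ends → RM34 and RM35 overlap.
RM33 starts exactly when RM34 ends (back-to-back, no overlap), so nothing later overlaps RM34 either.
RM33 starts before RM35 ends → RM35 and RM33 overlap.
RM36 starts before RM35 ends → RM35 and RM36 overlap.
RM36 starts before RM33 ends → RM33 and RM36 overlap.

RM33 & RM35, RM33 & RM36, RM34 & RM35, RM35 & RM36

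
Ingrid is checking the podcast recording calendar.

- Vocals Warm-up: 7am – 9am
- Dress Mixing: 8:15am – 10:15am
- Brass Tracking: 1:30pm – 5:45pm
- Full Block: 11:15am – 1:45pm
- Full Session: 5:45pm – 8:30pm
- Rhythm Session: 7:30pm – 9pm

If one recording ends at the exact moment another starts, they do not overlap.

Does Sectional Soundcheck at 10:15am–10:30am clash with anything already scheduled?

No — it doesn't clash with anything

Vocals Warm-up: ends 9am at or before Sectional Soundcheck starts 10:15am → clear.
Dress Mixing: ends 10:15am at or before Sectional Soundcheck starts 10:15am → clear.
Full Block: starts 11:15am at or after Sectional Soundcheck ends 10:30am → clear.
Brass Tracking: starts 1:30pm at or after Sectional Soundcheck ends 10:30am → clear.
Full Session: starts 5:45pm at or after Sectional Soundcheck ends 10:30am → clear.
Rhythm Session: starts 7:30pm at or after Sectional Soundcheck ends 10:30am → clear.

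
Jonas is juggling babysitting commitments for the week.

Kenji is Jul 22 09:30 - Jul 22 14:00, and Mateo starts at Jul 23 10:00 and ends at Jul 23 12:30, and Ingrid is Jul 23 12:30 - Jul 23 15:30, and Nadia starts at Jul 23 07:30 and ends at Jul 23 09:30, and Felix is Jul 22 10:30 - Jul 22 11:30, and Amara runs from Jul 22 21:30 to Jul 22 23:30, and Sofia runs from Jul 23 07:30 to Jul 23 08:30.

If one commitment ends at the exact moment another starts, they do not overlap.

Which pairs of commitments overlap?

Two intervals overlap when each starts before the other ends.
Sorted by start: Kenji, Felix, Amara, Nadia, Sofia, Mateo, Ingrid.
Felix starts before Kenji ends → Kenji and Felix overlap.
Amara starts after Kenji ends, so Kenji has no further overlaps.
Amara starts after Felix ends, so Felix has no further overlaps.
Nadia starts after Amara ends, so Amara has no further overlaps.
Sofia starts before Nadia ends → Nadia and Sofia overlap.
Mateo starts after Nadia ends, so Nadia has no further overlaps.
Mateo starts after Sofia ends, so Sofia has no further overlaps.
Ingrid starts exactly when Mateo ends (back-to-back, no overlap).

Felix & Kenji, Nadia & Sofia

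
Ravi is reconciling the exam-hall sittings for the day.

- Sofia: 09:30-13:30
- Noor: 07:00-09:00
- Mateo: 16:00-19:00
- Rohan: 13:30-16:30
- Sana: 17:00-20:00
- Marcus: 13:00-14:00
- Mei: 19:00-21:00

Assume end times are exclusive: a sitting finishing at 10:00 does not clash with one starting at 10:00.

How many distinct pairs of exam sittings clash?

Sorted by start: Noor, Sofia, Marcus, Rohan, Mateo, Sana, Mei.
Sofia starts after Noor ends, so nothing later overlaps Noor either.
Marcus starts before Sofia ends → Sofia and Marcus overlap.
Rohan starts exactly when Sofia ends (back-to-back, no overlap), so nothing later overlaps Sofia either.
Rohan starts before Marcus ends → Marcus and Rohan overlap.
Mateo starts after Marcus ends, so nothing later overlaps Marcus either.
Mateo starts before Rohan ends → Rohan and Mateo overlap.
Sana starts after Rohan ends, so nothing later overlaps Rohan either.
Sana starts before Mateo ends → Mateo and Sana overlap.
Mei starts exactly when Mateo ends (back-to-back, no overlap).
Mei starts before Sana ends → Sana and Mei overlap.
Overlapping pairs: Marcus & Rohan, Marcus & Sofia, Mateo & Rohan, Mateo & Sana, Mei & Sana — 5 in total.

5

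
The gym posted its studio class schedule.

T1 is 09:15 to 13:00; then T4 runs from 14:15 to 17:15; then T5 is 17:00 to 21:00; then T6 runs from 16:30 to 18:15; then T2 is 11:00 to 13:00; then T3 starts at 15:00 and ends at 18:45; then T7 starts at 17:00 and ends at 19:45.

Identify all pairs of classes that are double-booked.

Two intervals overlap when each starts before the other ends.
Sorted by start: T1, T2, T4, T3, T6, T5, T7.
T2 starts before T1 ends → T1 and T2 overlap.
T4 starts after T1 ends; T1 is clear from here.
T4 starts after T2 ends; T2 is clear from here.
T3 starts before T4 ends → T4 and T3 overlap.
T6 starts before T4 ends → T4 and T6 overlap.
T5 starts before T4 ends → T4 and T5 overlap.
T7 starts before T4 ends → T4 and T7 overlap.
T6 starts before T3 ends → T3 and T6 overlap.
T5 starts before T3 ends → T3 and T5 overlap.
T7 starts before T3 ends → T3 and T7 overlap.
T5 starts before T6 ends → T6 and T5 overlap.
T7 starts before T6 ends → T6 and T7 overlap.
T7 starts before T5 ends → T5 and T7 overlap.

T1 & T2, T3 & T4, T3 & T5, T3 & T6, T3 & T7, T4 & T5, T4 & T6, T4 & T7, T5 & T6, T5 & T7, T6 & T7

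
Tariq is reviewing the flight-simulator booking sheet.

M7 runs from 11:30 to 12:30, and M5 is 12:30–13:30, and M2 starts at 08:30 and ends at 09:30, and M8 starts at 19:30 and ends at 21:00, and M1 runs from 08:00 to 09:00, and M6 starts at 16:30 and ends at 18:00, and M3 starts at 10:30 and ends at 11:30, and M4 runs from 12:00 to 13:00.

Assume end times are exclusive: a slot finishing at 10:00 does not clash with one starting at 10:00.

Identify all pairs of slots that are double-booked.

Check each pair: they overlap iff neither finishes before the other starts.
Sorted by start: M1, M2, M3, M7, M4, M5, M6, M8.
M2 starts before M1 ends → M1 and M2 overlap.
M3 starts after M1 ends, so nothing later overlaps M1 either.
M3 starts after M2 ends, so nothing later overlaps M2 either.
M7 starts exactly when M3 ends (back-to-back, no overlap), so nothing later overlaps M3 either.
M4 starts before M7 ends → M7 and M4 overlap.
M5 starts exactly when M7 ends (back-to-back, no overlap), so nothing later overlaps M7 either.
M5 starts before M4 ends → M4 and M5 overlap.
M6 starts after M4 ends, so nothing later overlaps M4 either.
M6 starts after M5 ends, so nothing later overlaps M5 either.
M8 starts after M6 ends.

M1 & M2, M4 & M5, M4 & M7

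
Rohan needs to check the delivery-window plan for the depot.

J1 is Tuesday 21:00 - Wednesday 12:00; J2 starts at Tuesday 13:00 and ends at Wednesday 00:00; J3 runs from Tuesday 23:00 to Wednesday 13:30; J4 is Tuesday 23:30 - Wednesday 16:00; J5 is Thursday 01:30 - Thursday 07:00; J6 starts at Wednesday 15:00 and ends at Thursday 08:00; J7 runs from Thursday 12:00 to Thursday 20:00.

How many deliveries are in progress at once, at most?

4

Sweep the timeline, counting +1 at each start and −1 at each end (ends before starts at a tie):
Tuesday 13:00 start J2 → 1
Tuesday 21:00 start J1 → 2
Tuesday 23:00 start J3 → 3
Tuesday 23:30 start J4 → 4
Wednesday 00:00 end J2 → 3
Wednesday 12:00 end J1 → 2
Wednesday 13:30 end J3 → 1
Wednesday 15:00 start J6 → 2
Wednesday 16:00 end J4 → 1
Thursday 01:30 start J5 → 2
Thursday 07:00 end J5 → 1
Thursday 08:00 end J6 → 0
Thursday 12:00 start J7 → 1
Thursday 20:00 end J7 → 0
Peak is 4, at Tuesday 23:30 (J1, J2, J3, J4).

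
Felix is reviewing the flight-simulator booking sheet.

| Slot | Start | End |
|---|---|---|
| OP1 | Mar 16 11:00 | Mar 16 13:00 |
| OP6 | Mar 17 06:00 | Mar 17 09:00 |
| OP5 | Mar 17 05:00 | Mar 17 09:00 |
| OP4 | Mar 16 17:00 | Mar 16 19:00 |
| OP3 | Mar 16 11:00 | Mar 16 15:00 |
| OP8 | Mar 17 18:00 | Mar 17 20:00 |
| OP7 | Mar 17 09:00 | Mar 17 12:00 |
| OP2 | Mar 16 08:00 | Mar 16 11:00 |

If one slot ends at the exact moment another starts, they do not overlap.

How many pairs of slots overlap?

2

Sorted by start: OP2, OP1, OP3, OP4, OP5, OP6, OP7, OP8.
OP1 starts exactly when OP2 ends (back-to-back, no overlap), so nothing later overlaps OP2 either.
OP3 starts before OP1 ends → OP1 and OP3 overlap.
OP4 starts after OP1 ends, so nothing later overlaps OP1 either.
OP4 starts after OP3 ends, so nothing later overlaps OP3 either.
OP5 starts after OP4 ends, so nothing later overlaps OP4 either.
OP6 starts before OP5 ends → OP5 and OP6 overlap.
OP7 starts exactly when OP5 ends (back-to-back, no overlap), so nothing later overlaps OP5 either.
OP7 starts exactly when OP6 ends (back-to-back, no overlap), so nothing later overlaps OP6 either.
OP8 starts after OP7 ends.
Overlapping pairs: OP1 & OP3, OP5 & OP6 — 2 in total.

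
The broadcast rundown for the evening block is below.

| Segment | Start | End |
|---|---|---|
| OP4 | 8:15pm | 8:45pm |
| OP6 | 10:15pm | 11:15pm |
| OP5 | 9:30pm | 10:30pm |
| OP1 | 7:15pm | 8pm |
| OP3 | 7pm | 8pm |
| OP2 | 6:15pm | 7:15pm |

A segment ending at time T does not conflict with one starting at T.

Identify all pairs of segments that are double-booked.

Sorted by start: OP2, OP3, OP1, OP4, OP5, OP6.
OP3 starts before OP2 ends → OP2 and OP3 overlap.
OP1 starts exactly when OP2 ends (back-to-back, no overlap), so OP2 has no further overlaps.
OP1 starts before OP3 ends → OP3 and OP1 overlap.
OP4 starts after OP3 ends, so OP3 has no further overlaps.
OP4 starts after OP1 ends, so OP1 has no further overlaps.
OP5 starts after OP4 ends, so OP4 has no further overlaps.
OP6 starts before OP5 ends → OP5 and OP6 overlap.

OP1 & OP3, OP2 & OP3, OP5 & OP6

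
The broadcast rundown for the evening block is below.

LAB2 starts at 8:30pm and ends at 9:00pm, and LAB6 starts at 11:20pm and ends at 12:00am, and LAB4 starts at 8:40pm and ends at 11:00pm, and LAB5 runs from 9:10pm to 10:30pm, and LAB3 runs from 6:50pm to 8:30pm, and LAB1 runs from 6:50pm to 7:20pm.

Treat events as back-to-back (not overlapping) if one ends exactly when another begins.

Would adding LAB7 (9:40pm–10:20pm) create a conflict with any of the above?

LAB1: ends 7:20pm at or before LAB7 starts 9:40pm → clear.
LAB3: ends 8:30pm at or before LAB7 starts 9:40pm → clear.
LAB2: ends 9:00pm at or before LAB7 starts 9:40pm → clear.
LAB4: starts 8:40pm before LAB7 ends 10:20pm, and ends 11:00pm after LAB7 starts 9:40pm → overlap.
LAB5: starts 9:10pm before LAB7 ends 10:20pm, and ends 10:30pm after LAB7 starts 9:40pm → overlap.
LAB6: starts 11:20pm at or after LAB7 ends 10:20pm → clear.
LAB7 overlaps LAB4, LAB5.

Yes — it overlaps LAB4, LAB5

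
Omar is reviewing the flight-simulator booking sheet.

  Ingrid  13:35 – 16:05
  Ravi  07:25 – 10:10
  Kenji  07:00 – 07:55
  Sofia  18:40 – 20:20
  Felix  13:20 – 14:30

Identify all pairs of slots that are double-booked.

Felix & Ingrid, Kenji & Ravi

Sorted by start: Kenji, Ravi, Felix, Ingrid, Sofia.
Ravi starts before Kenji ends → Kenji and Ravi overlap.
Felix starts after Kenji ends; Kenji is clear from here.
Felix starts after Ravi ends; Ravi is clear from here.
Ingrid starts before Felix ends → Felix and Ingrid overlap.
Sofia starts after Felix ends.
Sofia starts after Ingrid ends.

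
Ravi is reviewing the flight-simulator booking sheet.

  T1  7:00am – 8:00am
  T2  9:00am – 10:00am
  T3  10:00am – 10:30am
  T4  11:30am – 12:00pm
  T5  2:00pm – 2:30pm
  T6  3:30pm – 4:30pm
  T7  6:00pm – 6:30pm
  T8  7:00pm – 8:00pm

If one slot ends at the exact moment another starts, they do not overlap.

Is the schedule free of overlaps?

Yes

Check each pair: they overlap iff neither finishes before the other starts.
Sorted by start: T1, T2, T3, T4, T5, T6, T7, T8.
T2 starts after T1 ends, so T1 has no further overlaps.
T3 starts exactly when T2 ends (back-to-back, no overlap), so T2 has no further overlaps.
T4 starts after T3 ends, so T3 has no further overlaps.
T5 starts after T4 ends, so T4 has no further overlaps.
T6 starts after T5 ends, so T5 has no further overlaps.
T7 starts after T6 ends, so T6 has no further overlaps.
T8 starts after T7 ends.
Every pair is clear; the schedule has no overlaps.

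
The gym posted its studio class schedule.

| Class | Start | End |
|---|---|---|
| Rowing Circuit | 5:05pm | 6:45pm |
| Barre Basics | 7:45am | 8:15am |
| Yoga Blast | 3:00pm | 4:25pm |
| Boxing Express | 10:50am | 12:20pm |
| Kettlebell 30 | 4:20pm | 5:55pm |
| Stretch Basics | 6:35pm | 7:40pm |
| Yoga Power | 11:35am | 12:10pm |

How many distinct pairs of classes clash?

4

Check each pair: they overlap iff neither finishes before the other starts.
Sorted by start: Barre Basics, Boxing Express, Yoga Power, Yoga Blast, Kettlebell 30, Rowing Circuit, Stretch Basics.
Boxing Express starts after Barre Basics ends, so nothing later overlaps Barre Basics either.
Yoga Power starts before Boxing Express ends → Boxing Express and Yoga Power overlap.
Yoga Blast starts after Boxing Express ends, so nothing later overlaps Boxing Express either.
Yoga Blast starts after Yoga Power ends, so nothing later overlaps Yoga Power either.
Kettlebell 30 starts before Yoga Blast ends → Yoga Blast and Kettlebell 30 overlap.
Rowing Circuit starts after Yoga Blast ends, so nothing later overlaps Yoga Blast either.
Rowing Circuit starts before Kettlebell 30 ends → Kettlebell 30 and Rowing Circuit overlap.
Stretch Basics starts after Kettlebell 30 ends.
Stretch Basics starts before Rowing Circuit ends → Rowing Circuit and Stretch Basics overlap.
Overlapping pairs: Boxing Express & Yoga Power, Kettlebell 30 & Rowing Circuit, Kettlebell 30 & Yoga Blast, Rowing Circuit & Stretch Basics — 4 in total.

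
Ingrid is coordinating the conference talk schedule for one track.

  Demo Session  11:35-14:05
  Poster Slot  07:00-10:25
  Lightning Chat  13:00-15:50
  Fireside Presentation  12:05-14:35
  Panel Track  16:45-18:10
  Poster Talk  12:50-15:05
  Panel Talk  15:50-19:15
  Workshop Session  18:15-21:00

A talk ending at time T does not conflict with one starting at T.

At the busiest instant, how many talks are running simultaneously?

4

Sweep the timeline, counting +1 at each start and −1 at each end (ends before starts at a tie):
07:00 start Poster Slot → 1
10:25 end Poster Slot → 0
11:35 start Demo Session → 1
12:05 start Fireside Presentation → 2
12:50 start Poster Talk → 3
13:00 start Lightning Chat → 4
14:05 end Demo Session → 3
14:35 end Fireside Presentation → 2
15:05 end Poster Talk → 1
15:50 end Lightning Chat → 0
15:50 start Panel Talk → 1
16:45 start Panel Track → 2
18:10 end Panel Track → 1
18:15 start Workshop Session → 2
19:15 end Panel Talk → 1
21:00 end Workshop Session → 0
Peak is 4, at 13:00 (Demo Session, Fireside Presentation, Lightning Chat, Poster Talk).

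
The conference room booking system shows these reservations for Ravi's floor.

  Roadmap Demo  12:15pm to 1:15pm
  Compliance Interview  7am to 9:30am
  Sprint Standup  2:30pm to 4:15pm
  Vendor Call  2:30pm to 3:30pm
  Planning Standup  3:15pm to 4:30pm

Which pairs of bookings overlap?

Planning Standup & Sprint Standup, Planning Standup & Vendor Call, Sprint Standup & Vendor Call

Sorted by start: Compliance Interview, Roadmap Demo, Vendor Call, Sprint Standup, Planning Standup.
Roadmap Demo starts after Compliance Interview ends, so nothing later overlaps Compliance Interview either.
Vendor Call starts after Roadmap Demo ends, so nothing later overlaps Roadmap Demo either.
Sprint Standup starts before Vendor Call ends → Vendor Call and Sprint Standup overlap.
Planning Standup starts before Vendor Call ends → Vendor Call and Planning Standup overlap.
Planning Standup starts before Sprint Standup ends → Sprint Standup and Planning Standup overlap.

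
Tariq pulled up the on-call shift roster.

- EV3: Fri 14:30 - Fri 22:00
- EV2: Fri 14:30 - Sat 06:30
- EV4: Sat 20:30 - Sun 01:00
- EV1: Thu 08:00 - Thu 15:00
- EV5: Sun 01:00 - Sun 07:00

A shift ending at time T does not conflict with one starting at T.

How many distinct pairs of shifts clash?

Two intervals overlap when each starts before the other ends.
Sorted by start: EV1, EV2, EV3, EV4, EV5.
EV2 starts after EV1 ends, so nothing later overlaps EV1 either.
EV3 starts before EV2 ends → EV2 and EV3 overlap.
EV4 starts after EV2 ends, so nothing later overlaps EV2 either.
EV4 starts after EV3 ends, so nothing later overlaps EV3 either.
EV5 starts exactly when EV4 ends (back-to-back, no overlap).
Overlapping pairs: EV2 & EV3 — 1 in total.

1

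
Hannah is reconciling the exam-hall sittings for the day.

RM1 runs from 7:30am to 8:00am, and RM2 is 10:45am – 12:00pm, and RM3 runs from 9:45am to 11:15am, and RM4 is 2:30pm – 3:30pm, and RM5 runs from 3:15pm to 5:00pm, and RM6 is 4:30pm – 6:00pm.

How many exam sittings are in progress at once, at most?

Sort all start/end points and keep a running count:
7:30am start RM1 → 1
8:00am end RM1 → 0
9:45am start RM3 → 1
10:45am start RM2 → 2
11:15am end RM3 → 1
12:00pm end RM2 → 0
2:30pm start RM4 → 1
3:15pm start RM5 → 2
3:30pm end RM4 → 1
4:30pm start RM6 → 2
5:00pm end RM5 → 1
6:00pm end RM6 → 0
Peak is 2, at 10:45am (RM2, RM3).

2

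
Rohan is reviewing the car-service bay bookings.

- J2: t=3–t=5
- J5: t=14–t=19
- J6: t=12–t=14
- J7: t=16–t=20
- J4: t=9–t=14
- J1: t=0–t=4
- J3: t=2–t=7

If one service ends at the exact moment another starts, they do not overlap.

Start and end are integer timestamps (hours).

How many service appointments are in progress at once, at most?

Walk through starts and ends in time order (an end at T is processed before a start at T):
t=0 start J1 → 1
t=2 start J3 → 2
t=3 start J2 → 3
t=4 end J1 → 2
t=5 end J2 → 1
t=7 end J3 → 0
t=9 start J4 → 1
t=12 start J6 → 2
t=14 end J4 → 1
t=14 end J6 → 0
t=14 start J5 → 1
t=16 start J7 → 2
t=19 end J5 → 1
t=20 end J7 → 0
Peak is 3, at t=3 (J1, J2, J3).

3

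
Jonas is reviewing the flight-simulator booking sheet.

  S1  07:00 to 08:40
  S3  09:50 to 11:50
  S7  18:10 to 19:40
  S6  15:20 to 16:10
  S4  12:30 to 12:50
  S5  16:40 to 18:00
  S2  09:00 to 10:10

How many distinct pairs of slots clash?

Sorted by start: S1, S2, S3, S4, S6, S5, S7.
S2 starts after S1 ends, so S1 has no further overlaps.
S3 starts before S2 ends → S2 and S3 overlap.
S4 starts after S2 ends, so S2 has no further overlaps.
S4 starts after S3 ends, so S3 has no further overlaps.
S6 starts after S4 ends, so S4 has no further overlaps.
S5 starts after S6 ends, so S6 has no further overlaps.
S7 starts after S5 ends.
Overlapping pairs: S2 & S3 — 1 in total.

1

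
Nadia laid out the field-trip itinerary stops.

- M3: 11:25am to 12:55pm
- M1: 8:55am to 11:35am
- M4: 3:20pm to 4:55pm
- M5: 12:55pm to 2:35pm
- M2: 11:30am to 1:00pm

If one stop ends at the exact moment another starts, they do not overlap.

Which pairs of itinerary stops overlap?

Check each pair: they overlap iff neither finishes before the other starts.
Sorted by start: M1, M3, M2, M5, M4.
M3 starts before M1 ends → M1 and M3 overlap.
M2 starts before M1 ends → M1 and M2 overlap.
M5 starts after M1 ends, so M1 has no further overlaps.
M2 starts before M3 ends → M3 and M2 overlap.
M5 starts exactly when M3 ends (back-to-back, no overlap), so M3 has no further overlaps.
M5 starts before M2 ends → M2 and M5 overlap.
M4 starts after M2 ends.
M4 starts after M5 ends.

M1 & M2, M1 & M3, M2 & M3, M2 & M5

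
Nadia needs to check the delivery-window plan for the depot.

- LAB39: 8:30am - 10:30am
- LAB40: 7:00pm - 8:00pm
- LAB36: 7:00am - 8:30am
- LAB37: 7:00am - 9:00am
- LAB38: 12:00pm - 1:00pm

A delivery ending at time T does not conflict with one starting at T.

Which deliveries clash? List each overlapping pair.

LAB36 & LAB37, LAB37 & LAB39

Sorted by start: LAB36, LAB37, LAB39, LAB38, LAB40.
LAB37 starts before LAB36 ends → LAB36 and LAB37 overlap.
LAB39 starts exactly when LAB36 ends (back-to-back, no overlap), so nothing later overlaps LAB36 either.
LAB39 starts before LAB37 ends → LAB37 and LAB39 overlap.
LAB38 starts after LAB37 ends, so nothing later overlaps LAB37 either.
LAB38 starts after LAB39 ends, so nothing later overlaps LAB39 either.
LAB40 starts after LAB38 ends.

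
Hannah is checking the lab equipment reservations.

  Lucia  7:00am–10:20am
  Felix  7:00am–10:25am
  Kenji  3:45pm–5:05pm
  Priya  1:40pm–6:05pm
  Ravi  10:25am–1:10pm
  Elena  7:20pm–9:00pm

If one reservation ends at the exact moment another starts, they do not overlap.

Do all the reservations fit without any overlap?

No

Sorted by start: Lucia, Felix, Ravi, Priya, Kenji, Elena.
Felix starts before Lucia ends → Lucia and Felix overlap.
That's a conflict, so the schedule is not conflict-free.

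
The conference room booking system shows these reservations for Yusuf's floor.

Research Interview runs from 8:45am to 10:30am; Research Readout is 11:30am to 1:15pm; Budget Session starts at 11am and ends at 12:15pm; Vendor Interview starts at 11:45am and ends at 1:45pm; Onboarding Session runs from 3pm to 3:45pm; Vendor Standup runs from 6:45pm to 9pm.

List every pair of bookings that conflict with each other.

Budget Session & Research Readout, Budget Session & Vendor Interview, Research Readout & Vendor Interview

Sorted by start: Research Interview, Budget Session, Research Readout, Vendor Interview, Onboarding Session, Vendor Standup.
Budget Session starts after Research Interview ends, so Research Interview has no further overlaps.
Research Readout starts before Budget Session ends → Budget Session and Research Readout overlap.
Vendor Interview starts before Budget Session ends → Budget Session and Vendor Interview overlap.
Onboarding Session starts after Budget Session ends, so Budget Session has no further overlaps.
Vendor Interview starts before Research Readout ends → Research Readout and Vendor Interview overlap.
Onboarding Session starts after Research Readout ends, so Research Readout has no further overlaps.
Onboarding Session starts after Vendor Interview ends, so Vendor Interview has no further overlaps.
Vendor Standup starts after Onboarding Session ends.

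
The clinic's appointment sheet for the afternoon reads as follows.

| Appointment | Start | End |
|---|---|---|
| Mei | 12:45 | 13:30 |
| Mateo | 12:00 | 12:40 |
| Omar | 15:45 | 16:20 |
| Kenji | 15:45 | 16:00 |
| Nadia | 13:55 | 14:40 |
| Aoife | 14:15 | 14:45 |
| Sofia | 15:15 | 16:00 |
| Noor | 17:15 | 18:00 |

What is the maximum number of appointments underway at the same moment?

3

Sweep the timeline, counting +1 at each start and −1 at each end (ends before starts at a tie):
12:00 start Mateo → 1
12:40 end Mateo → 0
12:45 start Mei → 1
13:30 end Mei → 0
13:55 start Nadia → 1
14:15 start Aoife → 2
14:40 end Nadia → 1
14:45 end Aoife → 0
15:15 start Sofia → 1
15:45 start Kenji → 2
15:45 start Omar → 3
16:00 end Kenji → 2
16:00 end Sofia → 1
16:20 end Omar → 0
17:15 start Noor → 1
18:00 end Noor → 0
Peak is 3, at 15:45 (Kenji, Omar, Sofia).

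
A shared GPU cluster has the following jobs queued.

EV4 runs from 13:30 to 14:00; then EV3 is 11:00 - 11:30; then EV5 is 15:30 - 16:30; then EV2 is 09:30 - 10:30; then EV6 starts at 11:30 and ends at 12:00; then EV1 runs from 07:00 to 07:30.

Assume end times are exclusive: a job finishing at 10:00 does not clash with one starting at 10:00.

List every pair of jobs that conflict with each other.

none

Check each pair: they overlap iff neither finishes before the other starts.
Sorted by start: EV1, EV2, EV3, EV6, EV4, EV5.
EV2 starts after EV1 ends, so nothing later overlaps EV1 either.
EV3 starts after EV2 ends, so nothing later overlaps EV2 either.
EV6 starts exactly when EV3 ends (back-to-back, no overlap), so nothing later overlaps EV3 either.
EV4 starts after EV6 ends, so nothing later overlaps EV6 either.
EV5 starts after EV4 ends.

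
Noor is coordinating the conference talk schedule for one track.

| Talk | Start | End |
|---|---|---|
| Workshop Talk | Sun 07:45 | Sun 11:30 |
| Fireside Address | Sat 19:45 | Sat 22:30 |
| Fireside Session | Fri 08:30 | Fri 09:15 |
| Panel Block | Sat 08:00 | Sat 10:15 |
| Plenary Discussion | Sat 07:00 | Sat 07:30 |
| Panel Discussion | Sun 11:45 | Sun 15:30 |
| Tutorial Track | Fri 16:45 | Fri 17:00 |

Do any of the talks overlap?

No

Sorted by start: Fireside Session, Tutorial Track, Plenary Discussion, Panel Block, Fireside Address, Workshop Talk, Panel Discussion.
Tutorial Track starts after Fireside Session ends, so nothing later overlaps Fireside Session either.
Plenary Discussion starts after Tutorial Track ends, so nothing later overlaps Tutorial Track either.
Panel Block starts after Plenary Discussion ends, so nothing later overlaps Plenary Discussion either.
Fireside Address starts after Panel Block ends, so nothing later overlaps Panel Block either.
Workshop Talk starts after Fireside Address ends, so nothing later overlaps Fireside Address either.
Panel Discussion starts after Workshop Talk ends.
Every pair is clear; the schedule has no overlaps.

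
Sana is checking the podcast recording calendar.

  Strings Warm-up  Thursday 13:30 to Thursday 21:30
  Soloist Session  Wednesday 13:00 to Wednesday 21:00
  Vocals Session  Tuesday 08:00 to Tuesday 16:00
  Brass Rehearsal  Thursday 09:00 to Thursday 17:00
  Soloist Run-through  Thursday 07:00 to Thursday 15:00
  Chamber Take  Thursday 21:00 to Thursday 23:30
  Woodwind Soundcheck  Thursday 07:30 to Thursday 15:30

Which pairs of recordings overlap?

Two intervals overlap when each starts before the other ends.
Sorted by start: Vocals Session, Soloist Session, Soloist Run-through, Woodwind Soundcheck, Brass Rehearsal, Strings Warm-up, Chamber Take.
Soloist Session starts after Vocals Session ends; Vocals Session is clear from here.
Soloist Run-through starts after Soloist Session ends; Soloist Session is clear from here.
Woodwind Soundcheck starts before Soloist Run-through ends → Soloist Run-through and Woodwind Soundcheck overlap.
Brass Rehearsal starts before Soloist Run-through ends → Soloist Run-through and Brass Rehearsal overlap.
Strings Warm-up starts before Soloist Run-through ends → Soloist Run-through and Strings Warm-up overlap.
Chamber Take starts after Soloist Run-through ends.
Brass Rehearsal starts before Woodwind Soundcheck ends → Woodwind Soundcheck and Brass Rehearsal overlap.
Strings Warm-up starts before Woodwind Soundcheck ends → Woodwind Soundcheck and Strings Warm-up overlap.
Chamber Take starts after Woodwind Soundcheck ends.
Strings Warm-up starts before Brass Rehearsal ends → Brass Rehearsal and Strings Warm-up overlap.
Chamber Take starts after Brass Rehearsal ends.
Chamber Take starts before Strings Warm-up ends → Strings Warm-up and Chamber Take overlap.

Brass Rehearsal & Soloist Run-through, Brass Rehearsal & Strings Warm-up, Brass Rehearsal & Woodwind Soundcheck, Chamber Take & Strings Warm-up, Soloist Run-through & Strings Warm-up, Soloist Run-through & Woodwind Soundcheck, Strings Warm-up & Woodwind Soundcheck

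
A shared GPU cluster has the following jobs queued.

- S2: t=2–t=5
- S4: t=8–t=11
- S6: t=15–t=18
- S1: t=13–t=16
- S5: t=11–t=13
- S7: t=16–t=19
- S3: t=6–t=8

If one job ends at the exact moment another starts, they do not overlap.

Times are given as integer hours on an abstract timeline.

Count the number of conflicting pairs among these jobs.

2

Sorted by start: S2, S3, S4, S5, S1, S6, S7.
S3 starts after S2 ends; S2 is clear from here.
S4 starts exactly when S3 ends (back-to-back, no overlap); S3 is clear from here.
S5 starts exactly when S4 ends (back-to-back, no overlap); S4 is clear from here.
S1 starts exactly when S5 ends (back-to-back, no overlap); S5 is clear from here.
S6 starts before S1 ends → S1 and S6 overlap.
S7 starts exactly when S1 ends (back-to-back, no overlap).
S7 starts before S6 ends → S6 and S7 overlap.
Overlapping pairs: S1 & S6, S6 & S7 — 2 in total.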